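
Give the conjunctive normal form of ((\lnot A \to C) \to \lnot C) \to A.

((\lnot A \to C) \to \lnot C) \to A
≡ \lnot ((\lnot A \to C) \to \lnot C) \lor A   — eliminate \to
≡ \lnot (\lnot (\lnot A \to C) \lor \lnot C) \lor A   — eliminate \to
≡ \lnot (\lnot (\lnot \lnot A \lor C) \lor \lnot C) \lor A   — eliminate \to
≡ (\lnot \lnot (\lnot \lnot A \lor C) \land \lnot \lnot C) \lor A   — De Morgan
≡ ((\lnot \lnot A \lor C) \land \lnot \lnot C) \lor A   — double negation
≡ ((A \lor C) \land \lnot \lnot C) \lor A   — double negation
≡ ((A \lor C) \land C) \lor A   — double negation
≡ (A \lor C \lor A) \land (C \lor A)   — distribute \lor over \land
≡ A \lor C   — simplify

A \lor C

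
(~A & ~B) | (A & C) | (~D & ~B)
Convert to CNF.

(~A & ~B) | (A & C) | (~D & ~B)
⇔ (~A | A | ~D) & (~A | A | ~B) & (~A | C | ~D) & (~A | C | ~B) & (~B | A | ~D) & (~B | A | ~B) & (~B | C | ~D) & (~B | C | ~B)   (distribute | over &)
⇔ (~A | C | ~D) & (~B | A) & (~B | C)   (simplify)

(~A | C | ~D) & (~B | A) & (~B | C)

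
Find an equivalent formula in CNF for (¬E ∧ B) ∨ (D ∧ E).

(¬E ∧ B) ∨ (D ∧ E)
≡ (¬E ∨ D) ∧ (¬E ∨ E) ∧ (B ∨ D) ∧ (B ∨ E)   [distribute ∨ over ∧]
≡ (¬E ∨ D) ∧ (B ∨ D) ∧ (B ∨ E)   [simplify]

(¬E ∨ D) ∧ (B ∨ D) ∧ (B ∨ E)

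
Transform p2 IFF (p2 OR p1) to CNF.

NOT p1 OR p2

p2 IFF (p2 OR p1)
≡ (p2 IMPLIES (p2 OR p1)) AND ((p2 OR p1) IMPLIES p2)
≡ (NOT p2 OR p2 OR p1) AND ((p2 OR p1) IMPLIES p2)
≡ (NOT p2 OR p2 OR p1) AND (NOT (p2 OR p1) OR p2)
≡ (NOT p2 OR p2 OR p1) AND ((NOT p2 AND NOT p1) OR p2)
≡ (NOT p2 OR p2 OR p1) AND (NOT p2 OR p2) AND (NOT p1 OR p2)
≡ NOT p1 OR p2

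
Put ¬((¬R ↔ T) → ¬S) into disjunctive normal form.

¬((¬R ↔ T) → ¬S)
≡ ¬(¬(¬R ↔ T) ∨ ¬S)   — eliminate →
≡ ¬(¬((¬R → T) ∧ (T → ¬R)) ∨ ¬S)   — eliminate ↔
≡ ¬(¬((¬¬R ∨ T) ∧ (T → ¬R)) ∨ ¬S)   — eliminate →
≡ ¬(¬((¬¬R ∨ T) ∧ (¬T ∨ ¬R)) ∨ ¬S)   — eliminate →
≡ ¬¬((¬¬R ∨ T) ∧ (¬T ∨ ¬R)) ∧ ¬¬S   — De Morgan
≡ (¬¬R ∨ T) ∧ (¬T ∨ ¬R) ∧ ¬¬S   — double negation
≡ (R ∨ T) ∧ (¬T ∨ ¬R) ∧ ¬¬S   — double negation
≡ (R ∨ T) ∧ (¬T ∨ ¬R) ∧ S   — double negation
≡ (R ∧ ¬T ∧ S) ∨ (R ∧ ¬R ∧ S) ∨ (T ∧ ¬T ∧ S) ∨ (T ∧ ¬R ∧ S)   — distribute ∧ over ∨
≡ (R ∧ ¬T ∧ S) ∨ (T ∧ ¬R ∧ S)   — simplify

(R ∧ ¬T ∧ S) ∨ (T ∧ ¬R ∧ S)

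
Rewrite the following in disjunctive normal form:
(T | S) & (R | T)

(T | S) & (R | T)
≡ (T & R) | (T & T) | (S & R) | (S & T)   (distribute & over |)
≡ T | (S & R)   (simplify)

T | (S & R)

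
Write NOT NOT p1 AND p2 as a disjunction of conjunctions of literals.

NOT NOT p1 AND p2
⇔ p1 AND p2   (double negation)

p1 AND p2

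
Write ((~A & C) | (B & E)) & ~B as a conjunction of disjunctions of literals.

(~A | B) & (~A | E) & (C | B) & (C | E) & ~B

((~A & C) | (B & E)) & ~B
⇔ (~A | B) & (~A | E) & (C | B) & (C | E) & ~B   — distribute | over &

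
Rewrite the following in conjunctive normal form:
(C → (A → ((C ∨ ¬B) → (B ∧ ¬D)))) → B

(C ∨ B) ∧ (A ∨ B)

(C → (A → ((C ∨ ¬B) → (B ∧ ¬D)))) → B
≡ ¬(C → (A → ((C ∨ ¬B) → (B ∧ ¬D)))) ∨ B
≡ ¬(¬C ∨ (A → ((C ∨ ¬B) → (B ∧ ¬D)))) ∨ B
≡ ¬(¬C ∨ ¬A ∨ ((C ∨ ¬B) → (B ∧ ¬D))) ∨ B
≡ ¬(¬C ∨ ¬A ∨ ¬(C ∨ ¬B) ∨ (B ∧ ¬D)) ∨ B
≡ (¬¬C ∧ ¬¬A ∧ ¬¬(C ∨ ¬B) ∧ ¬(B ∧ ¬D)) ∨ B
≡ (C ∧ ¬¬A ∧ ¬¬(C ∨ ¬B) ∧ ¬(B ∧ ¬D)) ∨ B
≡ (C ∧ A ∧ ¬¬(C ∨ ¬B) ∧ ¬(B ∧ ¬D)) ∨ B
≡ (C ∧ A ∧ (C ∨ ¬B) ∧ ¬(B ∧ ¬D)) ∨ B
≡ (C ∧ A ∧ (C ∨ ¬B) ∧ (¬B ∨ ¬¬D)) ∨ B
≡ (C ∧ A ∧ (C ∨ ¬B) ∧ (¬B ∨ D)) ∨ B
≡ (C ∨ B) ∧ (A ∨ B) ∧ (C ∨ ¬B ∨ B) ∧ (¬B ∨ D ∨ B)
≡ (C ∨ B) ∧ (A ∨ B)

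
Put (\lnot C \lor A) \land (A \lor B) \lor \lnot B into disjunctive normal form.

\lnot C \land B \lor A \lor \lnot B

(\lnot C \lor A) \land (A \lor B) \lor \lnot B
= \lnot C \land A \lor \lnot C \land B \lor A \land A \lor A \land B \lor \lnot B   — distribute \land over \lor
= \lnot C \land B \lor A \lor \lnot B   — simplify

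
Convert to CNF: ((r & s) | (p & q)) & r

((r & s) | (p & q)) & r
≡ (r | p) & (r | q) & (s | p) & (s | q) & r   — distribute | over &
≡ (s | p) & (s | q) & r   — simplify

(s | p) & (s | q) & r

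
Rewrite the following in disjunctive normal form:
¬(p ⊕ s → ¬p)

¬(p ⊕ s → ¬p)
≡ ¬(¬(p ⊕ s) ∨ ¬p)   [eliminate →]
≡ ¬(¬(p ∧ ¬s ∨ ¬p ∧ s) ∨ ¬p)   [expand ⊕]
≡ ¬¬(p ∧ ¬s ∨ ¬p ∧ s) ∧ ¬¬p   [De Morgan]
≡ (p ∧ ¬s ∨ ¬p ∧ s) ∧ ¬¬p   [double negation]
≡ (p ∧ ¬s ∨ ¬p ∧ s) ∧ p   [double negation]
≡ p ∧ ¬s ∧ p ∨ ¬p ∧ s ∧ p   [distribute ∧ over ∨]
≡ p ∧ ¬s   [simplify]

p ∧ ¬s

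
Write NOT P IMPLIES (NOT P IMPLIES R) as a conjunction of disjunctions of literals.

NOT P IMPLIES (NOT P IMPLIES R)
⇔ NOT NOT P OR (NOT P IMPLIES R)   [eliminate IMPLIES]
⇔ NOT NOT P OR NOT NOT P OR R   [eliminate IMPLIES]
⇔ P OR NOT NOT P OR R   [double negation]
⇔ P OR P OR R   [double negation]
⇔ P OR R   [simplify]

P OR R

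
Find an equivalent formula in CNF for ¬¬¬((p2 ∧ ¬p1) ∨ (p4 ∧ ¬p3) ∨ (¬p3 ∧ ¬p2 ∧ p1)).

(¬p2 ∨ p1) ∧ (¬p4 ∨ p3) ∧ (p3 ∨ p2 ∨ ¬p1)

¬¬¬((p2 ∧ ¬p1) ∨ (p4 ∧ ¬p3) ∨ (¬p3 ∧ ¬p2 ∧ p1))
⇔ ¬((p2 ∧ ¬p1) ∨ (p4 ∧ ¬p3) ∨ (¬p3 ∧ ¬p2 ∧ p1))   — double negation
⇔ ¬(p2 ∧ ¬p1) ∧ ¬(p4 ∧ ¬p3) ∧ ¬(¬p3 ∧ ¬p2 ∧ p1)   — De Morgan
⇔ (¬p2 ∨ ¬¬p1) ∧ ¬(p4 ∧ ¬p3) ∧ ¬(¬p3 ∧ ¬p2 ∧ p1)   — De Morgan
⇔ (¬p2 ∨ p1) ∧ ¬(p4 ∧ ¬p3) ∧ ¬(¬p3 ∧ ¬p2 ∧ p1)   — double negation
⇔ (¬p2 ∨ p1) ∧ (¬p4 ∨ ¬¬p3) ∧ ¬(¬p3 ∧ ¬p2 ∧ p1)   — De Morgan
⇔ (¬p2 ∨ p1) ∧ (¬p4 ∨ p3) ∧ ¬(¬p3 ∧ ¬p2 ∧ p1)   — double negation
⇔ (¬p2 ∨ p1) ∧ (¬p4 ∨ p3) ∧ (¬¬p3 ∨ ¬¬p2 ∨ ¬p1)   — De Morgan
⇔ (¬p2 ∨ p1) ∧ (¬p4 ∨ p3) ∧ (p3 ∨ ¬¬p2 ∨ ¬p1)   — double negation
⇔ (¬p2 ∨ p1) ∧ (¬p4 ∨ p3) ∧ (p3 ∨ p2 ∨ ¬p1)   — double negation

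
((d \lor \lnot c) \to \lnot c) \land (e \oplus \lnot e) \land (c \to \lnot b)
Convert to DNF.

(\lnot d \land c \land e \land \lnot b) \lor (\lnot d \land c \land \lnot e \land \lnot b) \lor (\lnot c \land e) \lor (\lnot c \land \lnot e)

((d \lor \lnot c) \to \lnot c) \land (e \oplus \lnot e) \land (c \to \lnot b)
⇔ (\lnot (d \lor \lnot c) \lor \lnot c) \land (e \oplus \lnot e) \land (c \to \lnot b)   (eliminate \to)
⇔ (\lnot (d \lor \lnot c) \lor \lnot c) \land ((e \land \lnot \lnot e) \lor (\lnot e \land \lnot e)) \land (c \to \lnot b)   (expand \oplus)
⇔ (\lnot (d \lor \lnot c) \lor \lnot c) \land ((e \land \lnot \lnot e) \lor (\lnot e \land \lnot e)) \land (\lnot c \lor \lnot b)   (eliminate \to)
⇔ ((\lnot d \land \lnot \lnot c) \lor \lnot c) \land ((e \land \lnot \lnot e) \lor (\lnot e \land \lnot e)) \land (\lnot c \lor \lnot b)   (De Morgan)
⇔ ((\lnot d \land c) \lor \lnot c) \land ((e \land \lnot \lnot e) \lor (\lnot e \land \lnot e)) \land (\lnot c \lor \lnot b)   (double negation)
⇔ ((\lnot d \land c) \lor \lnot c) \land ((e \land e) \lor (\lnot e \land \lnot e)) \land (\lnot c \lor \lnot b)   (double negation)
⇔ (\lnot d \land c \land e \land e \land \lnot c) \lor (\lnot d \land c \land e \land e \land \lnot b) \lor (\lnot d \land c \land \lnot e \land \lnot e \land \lnot c) \lor (\lnot d \land c \land \lnot e \land \lnot e \land \lnot b) \lor (\lnot c \land e \land e \land \lnot c) \lor (\lnot c \land e \land e \land \lnot b) \lor (\lnot c \land \lnot e \land \lnot e \land \lnot c) \lor (\lnot c \land \lnot e \land \lnot e \land \lnot b)   (distribute \land over \lor)
⇔ (\lnot d \land c \land e \land \lnot b) \lor (\lnot d \land c \land \lnot e \land \lnot b) \lor (\lnot c \land e) \lor (\lnot c \land \lnot e)   (simplify)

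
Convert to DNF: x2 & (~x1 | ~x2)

x2 & ~x1

x2 & (~x1 | ~x2)
≡ (x2 & ~x1) | (x2 & ~x2)   [distribute & over |]
≡ x2 & ~x1   [simplify]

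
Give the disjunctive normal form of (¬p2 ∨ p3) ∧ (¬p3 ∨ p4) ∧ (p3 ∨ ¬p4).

¬p2 ∧ ¬p3 ∧ ¬p4 ∨ p3 ∧ p4

(¬p2 ∨ p3) ∧ (¬p3 ∨ p4) ∧ (p3 ∨ ¬p4)
⇔ ¬p2 ∧ ¬p3 ∧ p3 ∨ ¬p2 ∧ ¬p3 ∧ ¬p4 ∨ ¬p2 ∧ p4 ∧ p3 ∨ ¬p2 ∧ p4 ∧ ¬p4 ∨ p3 ∧ ¬p3 ∧ p3 ∨ p3 ∧ ¬p3 ∧ ¬p4 ∨ p3 ∧ p4 ∧ p3 ∨ p3 ∧ p4 ∧ ¬p4   (distribute ∧ over ∨)
⇔ ¬p2 ∧ ¬p3 ∧ ¬p4 ∨ p3 ∧ p4   (simplify)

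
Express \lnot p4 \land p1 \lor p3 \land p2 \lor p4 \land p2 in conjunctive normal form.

(\lnot p4 \lor p2) \land (p1 \lor p3 \lor p4) \land (p1 \lor p2)

\lnot p4 \land p1 \lor p3 \land p2 \lor p4 \land p2
≡ (\lnot p4 \lor p3 \lor p4) \land (\lnot p4 \lor p3 \lor p2) \land (\lnot p4 \lor p2 \lor p4) \land (\lnot p4 \lor p2 \lor p2) \land (p1 \lor p3 \lor p4) \land (p1 \lor p3 \lor p2) \land (p1 \lor p2 \lor p4) \land (p1 \lor p2 \lor p2)   (distribute \lor over \land)
≡ (\lnot p4 \lor p2) \land (p1 \lor p3 \lor p4) \land (p1 \lor p2)   (simplify)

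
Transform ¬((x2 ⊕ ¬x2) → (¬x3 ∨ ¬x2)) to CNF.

x3 ∧ x2

¬((x2 ⊕ ¬x2) → (¬x3 ∨ ¬x2))
= ¬(¬(x2 ⊕ ¬x2) ∨ ¬x3 ∨ ¬x2)   — eliminate →
= ¬(¬((x2 ∨ ¬x2) ∧ ¬(x2 ∧ ¬x2)) ∨ ¬x3 ∨ ¬x2)   — expand ⊕
= ¬¬((x2 ∨ ¬x2) ∧ ¬(x2 ∧ ¬x2)) ∧ ¬¬x3 ∧ ¬¬x2   — De Morgan
= (x2 ∨ ¬x2) ∧ ¬(x2 ∧ ¬x2) ∧ ¬¬x3 ∧ ¬¬x2   — double negation
= (x2 ∨ ¬x2) ∧ (¬x2 ∨ ¬¬x2) ∧ ¬¬x3 ∧ ¬¬x2   — De Morgan
= (x2 ∨ ¬x2) ∧ (¬x2 ∨ x2) ∧ ¬¬x3 ∧ ¬¬x2   — double negation
= (x2 ∨ ¬x2) ∧ (¬x2 ∨ x2) ∧ x3 ∧ ¬¬x2   — double negation
= (x2 ∨ ¬x2) ∧ (¬x2 ∨ x2) ∧ x3 ∧ x2   — double negation
= x3 ∧ x2   — simplify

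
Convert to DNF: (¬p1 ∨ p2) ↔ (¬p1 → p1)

(¬p1 ∨ p2) ↔ (¬p1 → p1)
≡ ((¬p1 ∨ p2) → (¬p1 → p1)) ∧ ((¬p1 → p1) → (¬p1 ∨ p2))   [eliminate ↔]
≡ (¬(¬p1 ∨ p2) ∨ (¬p1 → p1)) ∧ ((¬p1 → p1) → (¬p1 ∨ p2))   [eliminate →]
≡ (¬(¬p1 ∨ p2) ∨ ¬¬p1 ∨ p1) ∧ ((¬p1 → p1) → (¬p1 ∨ p2))   [eliminate →]
≡ (¬(¬p1 ∨ p2) ∨ ¬¬p1 ∨ p1) ∧ (¬(¬p1 → p1) ∨ ¬p1 ∨ p2)   [eliminate →]
≡ (¬(¬p1 ∨ p2) ∨ ¬¬p1 ∨ p1) ∧ (¬(¬¬p1 ∨ p1) ∨ ¬p1 ∨ p2)   [eliminate →]
≡ ((¬¬p1 ∧ ¬p2) ∨ ¬¬p1 ∨ p1) ∧ (¬(¬¬p1 ∨ p1) ∨ ¬p1 ∨ p2)   [De Morgan]
≡ ((p1 ∧ ¬p2) ∨ ¬¬p1 ∨ p1) ∧ (¬(¬¬p1 ∨ p1) ∨ ¬p1 ∨ p2)   [double negation]
≡ ((p1 ∧ ¬p2) ∨ p1 ∨ p1) ∧ (¬(¬¬p1 ∨ p1) ∨ ¬p1 ∨ p2)   [double negation]
≡ ((p1 ∧ ¬p2) ∨ p1 ∨ p1) ∧ ((¬¬¬p1 ∧ ¬p1) ∨ ¬p1 ∨ p2)   [De Morgan]
≡ ((p1 ∧ ¬p2) ∨ p1 ∨ p1) ∧ ((¬p1 ∧ ¬p1) ∨ ¬p1 ∨ p2)   [double negation]
≡ (p1 ∧ ¬p2 ∧ ¬p1 ∧ ¬p1) ∨ (p1 ∧ ¬p2 ∧ ¬p1) ∨ (p1 ∧ ¬p2 ∧ p2) ∨ (p1 ∧ ¬p1 ∧ ¬p1) ∨ (p1 ∧ ¬p1) ∨ (p1 ∧ p2) ∨ (p1 ∧ ¬p1 ∧ ¬p1) ∨ (p1 ∧ ¬p1) ∨ (p1 ∧ p2)   [distribute ∧ over ∨]
≡ p1 ∧ p2   [simplify]

p1 ∧ p2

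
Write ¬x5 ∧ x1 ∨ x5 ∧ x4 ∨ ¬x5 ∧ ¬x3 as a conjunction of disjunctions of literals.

(¬x5 ∨ x4) ∧ (x1 ∨ x5 ∨ ¬x3) ∧ (x1 ∨ x4 ∨ ¬x3)

¬x5 ∧ x1 ∨ x5 ∧ x4 ∨ ¬x5 ∧ ¬x3
≡ (¬x5 ∨ x5 ∨ ¬x5) ∧ (¬x5 ∨ x5 ∨ ¬x3) ∧ (¬x5 ∨ x4 ∨ ¬x5) ∧ (¬x5 ∨ x4 ∨ ¬x3) ∧ (x1 ∨ x5 ∨ ¬x5) ∧ (x1 ∨ x5 ∨ ¬x3) ∧ (x1 ∨ x4 ∨ ¬x5) ∧ (x1 ∨ x4 ∨ ¬x3)   (distribute ∨ over ∧)
≡ (¬x5 ∨ x4) ∧ (x1 ∨ x5 ∨ ¬x3) ∧ (x1 ∨ x4 ∨ ¬x3)   (simplify)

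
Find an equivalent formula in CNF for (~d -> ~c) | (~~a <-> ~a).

(d | ~c | ~a) & (d | ~c | a)

(~d -> ~c) | (~~a <-> ~a)
≡ ~~d | ~c | (~~a <-> ~a)   [eliminate ->]
≡ ~~d | ~c | ((~~a -> ~a) & (~a -> ~~a))   [eliminate <->]
≡ ~~d | ~c | ((~~~a | ~a) & (~a -> ~~a))   [eliminate ->]
≡ ~~d | ~c | ((~~~a | ~a) & (~~a | ~~a))   [eliminate ->]
≡ d | ~c | ((~~~a | ~a) & (~~a | ~~a))   [double negation]
≡ d | ~c | ((~a | ~a) & (~~a | ~~a))   [double negation]
≡ d | ~c | ((~a | ~a) & (a | ~~a))   [double negation]
≡ d | ~c | ((~a | ~a) & (a | a))   [double negation]
≡ (d | ~c | ~a | ~a) & (d | ~c | a | a)   [distribute | over &]
≡ (d | ~c | ~a) & (d | ~c | a)   [simplify]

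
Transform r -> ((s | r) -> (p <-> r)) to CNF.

~r | p

r -> ((s | r) -> (p <-> r))
= ~r | ((s | r) -> (p <-> r))   (eliminate ->)
= ~r | ~(s | r) | (p <-> r)   (eliminate ->)
= ~r | ~(s | r) | ((p -> r) & (r -> p))   (eliminate <->)
= ~r | ~(s | r) | ((~p | r) & (r -> p))   (eliminate ->)
= ~r | ~(s | r) | ((~p | r) & (~r | p))   (eliminate ->)
= ~r | (~s & ~r) | ((~p | r) & (~r | p))   (De Morgan)
= (~r | ~s | ~p | r) & (~r | ~s | ~r | p) & (~r | ~r | ~p | r) & (~r | ~r | ~r | p)   (distribute | over &)
= ~r | p   (simplify)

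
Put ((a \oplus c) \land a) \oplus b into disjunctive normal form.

((a \oplus c) \land a) \oplus b
= ((a \oplus c) \land a \land \lnot b) \lor (\lnot ((a \oplus c) \land a) \land b)
= (((a \land \lnot c) \lor (\lnot a \land c)) \land a \land \lnot b) \lor (\lnot ((a \oplus c) \land a) \land b)
= (((a \land \lnot c) \lor (\lnot a \land c)) \land a \land \lnot b) \lor (\lnot (((a \land \lnot c) \lor (\lnot a \land c)) \land a) \land b)
= (((a \land \lnot c) \lor (\lnot a \land c)) \land a \land \lnot b) \lor ((\lnot ((a \land \lnot c) \lor (\lnot a \land c)) \lor \lnot a) \land b)
= (((a \land \lnot c) \lor (\lnot a \land c)) \land a \land \lnot b) \lor (((\lnot (a \land \lnot c) \land \lnot (\lnot a \land c)) \lor \lnot a) \land b)
= (((a \land \lnot c) \lor (\lnot a \land c)) \land a \land \lnot b) \lor ((((\lnot a \lor \lnot \lnot c) \land \lnot (\lnot a \land c)) \lor \lnot a) \land b)
= (((a \land \lnot c) \lor (\lnot a \land c)) \land a \land \lnot b) \lor ((((\lnot a \lor c) \land \lnot (\lnot a \land c)) \lor \lnot a) \land b)
= (((a \land \lnot c) \lor (\lnot a \land c)) \land a \land \lnot b) \lor ((((\lnot a \lor c) \land (\lnot \lnot a \lor \lnot c)) \lor \lnot a) \land b)
= (((a \land \lnot c) \lor (\lnot a \land c)) \land a \land \lnot b) \lor ((((\lnot a \lor c) \land (a \lor \lnot c)) \lor \lnot a) \land b)
= (a \land \lnot c \land a \land \lnot b) \lor (\lnot a \land c \land a \land \lnot b) \lor (\lnot a \land a \land b) \lor (\lnot a \land \lnot c \land b) \lor (c \land a \land b) \lor (c \land \lnot c \land b) \lor (\lnot a \land b)
= (a \land \lnot c \land \lnot b) \lor (c \land a \land b) \lor (\lnot a \land b)

(a \land \lnot c \land \lnot b) \lor (c \land a \land b) \lor (\lnot a \land b)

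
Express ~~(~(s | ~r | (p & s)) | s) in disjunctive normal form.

~~(~(s | ~r | (p & s)) | s)
≡ ~(s | ~r | (p & s)) | s   [double negation]
≡ (~s & ~~r & ~(p & s)) | s   [De Morgan]
≡ (~s & r & ~(p & s)) | s   [double negation]
≡ (~s & r & (~p | ~s)) | s   [De Morgan]
≡ (~s & r & ~p) | (~s & r & ~s) | s   [distribute & over |]
≡ (~s & r) | s   [simplify]

(~s & r) | s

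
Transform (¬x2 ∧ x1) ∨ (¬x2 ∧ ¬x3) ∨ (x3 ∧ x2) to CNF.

(¬x2 ∧ x1) ∨ (¬x2 ∧ ¬x3) ∨ (x3 ∧ x2)
= (¬x2 ∨ ¬x2 ∨ x3) ∧ (¬x2 ∨ ¬x2 ∨ x2) ∧ (¬x2 ∨ ¬x3 ∨ x3) ∧ (¬x2 ∨ ¬x3 ∨ x2) ∧ (x1 ∨ ¬x2 ∨ x3) ∧ (x1 ∨ ¬x2 ∨ x2) ∧ (x1 ∨ ¬x3 ∨ x3) ∧ (x1 ∨ ¬x3 ∨ x2)   [distribute ∨ over ∧]
= (¬x2 ∨ x3) ∧ (x1 ∨ ¬x3 ∨ x2)   [simplify]

(¬x2 ∨ x3) ∧ (x1 ∨ ¬x3 ∨ x2)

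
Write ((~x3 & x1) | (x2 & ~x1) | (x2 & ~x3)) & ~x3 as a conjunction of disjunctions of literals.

((~x3 & x1) | (x2 & ~x1) | (x2 & ~x3)) & ~x3
≡ (~x3 | x2 | x2) & (~x3 | x2 | ~x3) & (~x3 | ~x1 | x2) & (~x3 | ~x1 | ~x3) & (x1 | x2 | x2) & (x1 | x2 | ~x3) & (x1 | ~x1 | x2) & (x1 | ~x1 | ~x3) & ~x3   [distribute | over &]
≡ (x1 | x2) & ~x3   [simplify]

(x1 | x2) & ~x3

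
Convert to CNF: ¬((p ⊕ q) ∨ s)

¬((p ⊕ q) ∨ s)
⇔ ¬((p ∨ q) ∧ ¬(p ∧ q) ∨ s)
⇔ ¬((p ∨ q) ∧ ¬(p ∧ q)) ∧ ¬s
⇔ (¬(p ∨ q) ∨ ¬¬(p ∧ q)) ∧ ¬s
⇔ (¬p ∧ ¬q ∨ ¬¬(p ∧ q)) ∧ ¬s
⇔ (¬p ∧ ¬q ∨ p ∧ q) ∧ ¬s
⇔ (¬p ∨ p) ∧ (¬p ∨ q) ∧ (¬q ∨ p) ∧ (¬q ∨ q) ∧ ¬s
⇔ (¬p ∨ q) ∧ (¬q ∨ p) ∧ ¬s

(¬p ∨ q) ∧ (¬q ∨ p) ∧ ¬s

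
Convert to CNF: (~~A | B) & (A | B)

(~~A | B) & (A | B)
≡ (A | B) & (A | B)   [double negation]
≡ A | B   [simplify]

A | B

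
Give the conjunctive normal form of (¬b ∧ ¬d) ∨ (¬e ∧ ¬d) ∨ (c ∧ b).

(¬b ∧ ¬d) ∨ (¬e ∧ ¬d) ∨ (c ∧ b)
≡ (¬b ∨ ¬e ∨ c) ∧ (¬b ∨ ¬e ∨ b) ∧ (¬b ∨ ¬d ∨ c) ∧ (¬b ∨ ¬d ∨ b) ∧ (¬d ∨ ¬e ∨ c) ∧ (¬d ∨ ¬e ∨ b) ∧ (¬d ∨ ¬d ∨ c) ∧ (¬d ∨ ¬d ∨ b)   [distribute ∨ over ∧]
≡ (¬b ∨ ¬e ∨ c) ∧ (¬d ∨ c) ∧ (¬d ∨ b)   [simplify]

(¬b ∨ ¬e ∨ c) ∧ (¬d ∨ c) ∧ (¬d ∨ b)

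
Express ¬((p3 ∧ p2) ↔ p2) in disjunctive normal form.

p2 ∧ ¬p3

¬((p3 ∧ p2) ↔ p2)
⇔ ¬(((p3 ∧ p2) → p2) ∧ (p2 → (p3 ∧ p2)))   [eliminate ↔]
⇔ ¬((¬(p3 ∧ p2) ∨ p2) ∧ (p2 → (p3 ∧ p2)))   [eliminate →]
⇔ ¬((¬(p3 ∧ p2) ∨ p2) ∧ (¬p2 ∨ (p3 ∧ p2)))   [eliminate →]
⇔ ¬(¬(p3 ∧ p2) ∨ p2) ∨ ¬(¬p2 ∨ (p3 ∧ p2))   [De Morgan]
⇔ (¬¬(p3 ∧ p2) ∧ ¬p2) ∨ ¬(¬p2 ∨ (p3 ∧ p2))   [De Morgan]
⇔ (p3 ∧ p2 ∧ ¬p2) ∨ ¬(¬p2 ∨ (p3 ∧ p2))   [double negation]
⇔ (p3 ∧ p2 ∧ ¬p2) ∨ (¬¬p2 ∧ ¬(p3 ∧ p2))   [De Morgan]
⇔ (p3 ∧ p2 ∧ ¬p2) ∨ (p2 ∧ ¬(p3 ∧ p2))   [double negation]
⇔ (p3 ∧ p2 ∧ ¬p2) ∨ (p2 ∧ (¬p3 ∨ ¬p2))   [De Morgan]
⇔ (p3 ∧ p2 ∧ ¬p2) ∨ (p2 ∧ ¬p3) ∨ (p2 ∧ ¬p2)   [distribute ∧ over ∨]
⇔ p2 ∧ ¬p3   [simplify]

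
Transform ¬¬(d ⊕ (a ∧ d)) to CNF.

¬¬(d ⊕ (a ∧ d))
≡ ¬¬((d ∨ (a ∧ d)) ∧ ¬(d ∧ a ∧ d))   [expand ⊕]
≡ (d ∨ (a ∧ d)) ∧ ¬(d ∧ a ∧ d)   [double negation]
≡ (d ∨ (a ∧ d)) ∧ (¬d ∨ ¬a ∨ ¬d)   [De Morgan]
≡ (d ∨ a) ∧ (d ∨ d) ∧ (¬d ∨ ¬a ∨ ¬d)   [distribute ∨ over ∧]
≡ d ∧ (¬d ∨ ¬a)   [simplify]

d ∧ (¬d ∨ ¬a)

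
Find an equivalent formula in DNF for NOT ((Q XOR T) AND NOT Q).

(NOT Q AND NOT T) OR Q

NOT ((Q XOR T) AND NOT Q)
⇔ NOT (((Q AND NOT T) OR (NOT Q AND T)) AND NOT Q)
⇔ NOT ((Q AND NOT T) OR (NOT Q AND T)) OR NOT NOT Q
⇔ (NOT (Q AND NOT T) AND NOT (NOT Q AND T)) OR NOT NOT Q
⇔ ((NOT Q OR NOT NOT T) AND NOT (NOT Q AND T)) OR NOT NOT Q
⇔ ((NOT Q OR T) AND NOT (NOT Q AND T)) OR NOT NOT Q
⇔ ((NOT Q OR T) AND (NOT NOT Q OR NOT T)) OR NOT NOT Q
⇔ ((NOT Q OR T) AND (Q OR NOT T)) OR NOT NOT Q
⇔ ((NOT Q OR T) AND (Q OR NOT T)) OR Q
⇔ (NOT Q AND Q) OR (NOT Q AND NOT T) OR (T AND Q) OR (T AND NOT T) OR Q
⇔ (NOT Q AND NOT T) OR Q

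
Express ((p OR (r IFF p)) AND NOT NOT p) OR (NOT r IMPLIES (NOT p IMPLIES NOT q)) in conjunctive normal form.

p OR r OR NOT q

((p OR (r IFF p)) AND NOT NOT p) OR (NOT r IMPLIES (NOT p IMPLIES NOT q))
≡ ((p OR ((r IMPLIES p) AND (p IMPLIES r))) AND NOT NOT p) OR (NOT r IMPLIES (NOT p IMPLIES NOT q))   (eliminate IFF)
≡ ((p OR ((NOT r OR p) AND (p IMPLIES r))) AND NOT NOT p) OR (NOT r IMPLIES (NOT p IMPLIES NOT q))   (eliminate IMPLIES)
≡ ((p OR ((NOT r OR p) AND (NOT p OR r))) AND NOT NOT p) OR (NOT r IMPLIES (NOT p IMPLIES NOT q))   (eliminate IMPLIES)
≡ ((p OR ((NOT r OR p) AND (NOT p OR r))) AND NOT NOT p) OR NOT NOT r OR (NOT p IMPLIES NOT q)   (eliminate IMPLIES)
≡ ((p OR ((NOT r OR p) AND (NOT p OR r))) AND NOT NOT p) OR NOT NOT r OR NOT NOT p OR NOT q   (eliminate IMPLIES)
≡ ((p OR ((NOT r OR p) AND (NOT p OR r))) AND p) OR NOT NOT r OR NOT NOT p OR NOT q   (double negation)
≡ ((p OR ((NOT r OR p) AND (NOT p OR r))) AND p) OR r OR NOT NOT p OR NOT q   (double negation)
≡ ((p OR ((NOT r OR p) AND (NOT p OR r))) AND p) OR r OR p OR NOT q   (double negation)
≡ (p OR NOT r OR p OR r OR p OR NOT q) AND (p OR NOT p OR r OR r OR p OR NOT q) AND (p OR r OR p OR NOT q)   (distribute OR over AND)
≡ p OR r OR NOT q   (simplify)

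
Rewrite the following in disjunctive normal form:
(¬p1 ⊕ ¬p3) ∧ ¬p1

(¬p1 ⊕ ¬p3) ∧ ¬p1
= ((¬p1 ∧ ¬¬p3) ∨ (¬¬p1 ∧ ¬p3)) ∧ ¬p1   (expand ⊕)
= ((¬p1 ∧ p3) ∨ (¬¬p1 ∧ ¬p3)) ∧ ¬p1   (double negation)
= ((¬p1 ∧ p3) ∨ (p1 ∧ ¬p3)) ∧ ¬p1   (double negation)
= (¬p1 ∧ p3 ∧ ¬p1) ∨ (p1 ∧ ¬p3 ∧ ¬p1)   (distribute ∧ over ∨)
= ¬p1 ∧ p3   (simplify)

¬p1 ∧ p3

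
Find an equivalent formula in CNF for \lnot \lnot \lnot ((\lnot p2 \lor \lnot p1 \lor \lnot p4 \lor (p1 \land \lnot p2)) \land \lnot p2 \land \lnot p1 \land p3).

p2 \lor p1 \lor \lnot p3

\lnot \lnot \lnot ((\lnot p2 \lor \lnot p1 \lor \lnot p4 \lor (p1 \land \lnot p2)) \land \lnot p2 \land \lnot p1 \land p3)
⇔ \lnot ((\lnot p2 \lor \lnot p1 \lor \lnot p4 \lor (p1 \land \lnot p2)) \land \lnot p2 \land \lnot p1 \land p3)   [double negation]
⇔ \lnot (\lnot p2 \lor \lnot p1 \lor \lnot p4 \lor (p1 \land \lnot p2)) \lor \lnot \lnot p2 \lor \lnot \lnot p1 \lor \lnot p3   [De Morgan]
⇔ (\lnot \lnot p2 \land \lnot \lnot p1 \land \lnot \lnot p4 \land \lnot (p1 \land \lnot p2)) \lor \lnot \lnot p2 \lor \lnot \lnot p1 \lor \lnot p3   [De Morgan]
⇔ (p2 \land \lnot \lnot p1 \land \lnot \lnot p4 \land \lnot (p1 \land \lnot p2)) \lor \lnot \lnot p2 \lor \lnot \lnot p1 \lor \lnot p3   [double negation]
⇔ (p2 \land p1 \land \lnot \lnot p4 \land \lnot (p1 \land \lnot p2)) \lor \lnot \lnot p2 \lor \lnot \lnot p1 \lor \lnot p3   [double negation]
⇔ (p2 \land p1 \land p4 \land \lnot (p1 \land \lnot p2)) \lor \lnot \lnot p2 \lor \lnot \lnot p1 \lor \lnot p3   [double negation]
⇔ (p2 \land p1 \land p4 \land (\lnot p1 \lor \lnot \lnot p2)) \lor \lnot \lnot p2 \lor \lnot \lnot p1 \lor \lnot p3   [De Morgan]
⇔ (p2 \land p1 \land p4 \land (\lnot p1 \lor p2)) \lor \lnot \lnot p2 \lor \lnot \lnot p1 \lor \lnot p3   [double negation]
⇔ (p2 \land p1 \land p4 \land (\lnot p1 \lor p2)) \lor p2 \lor \lnot \lnot p1 \lor \lnot p3   [double negation]
⇔ (p2 \land p1 \land p4 \land (\lnot p1 \lor p2)) \lor p2 \lor p1 \lor \lnot p3   [double negation]
⇔ (p2 \lor p2 \lor p1 \lor \lnot p3) \land (p1 \lor p2 \lor p1 \lor \lnot p3) \land (p4 \lor p2 \lor p1 \lor \lnot p3) \land (\lnot p1 \lor p2 \lor p2 \lor p1 \lor \lnot p3)   [distribute \lor over \land]
⇔ p2 \lor p1 \lor \lnot p3   [simplify]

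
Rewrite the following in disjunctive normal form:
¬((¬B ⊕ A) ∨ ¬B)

B ∧ ¬A

¬((¬B ⊕ A) ∨ ¬B)
= ¬(¬B ∧ ¬A ∨ ¬¬B ∧ A ∨ ¬B)   [expand ⊕]
= ¬(¬B ∧ ¬A) ∧ ¬(¬¬B ∧ A) ∧ ¬¬B   [De Morgan]
= (¬¬B ∨ ¬¬A) ∧ ¬(¬¬B ∧ A) ∧ ¬¬B   [De Morgan]
= (B ∨ ¬¬A) ∧ ¬(¬¬B ∧ A) ∧ ¬¬B   [double negation]
= (B ∨ A) ∧ ¬(¬¬B ∧ A) ∧ ¬¬B   [double negation]
= (B ∨ A) ∧ (¬¬¬B ∨ ¬A) ∧ ¬¬B   [De Morgan]
= (B ∨ A) ∧ (¬B ∨ ¬A) ∧ ¬¬B   [double negation]
= (B ∨ A) ∧ (¬B ∨ ¬A) ∧ B   [double negation]
= B ∧ ¬B ∧ B ∨ B ∧ ¬A ∧ B ∨ A ∧ ¬B ∧ B ∨ A ∧ ¬A ∧ B   [distribute ∧ over ∨]
= B ∧ ¬A   [simplify]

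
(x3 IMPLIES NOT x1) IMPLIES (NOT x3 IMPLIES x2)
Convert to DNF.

x3 OR x2

(x3 IMPLIES NOT x1) IMPLIES (NOT x3 IMPLIES x2)
≡ NOT (x3 IMPLIES NOT x1) OR (NOT x3 IMPLIES x2)   [eliminate IMPLIES]
≡ NOT (NOT x3 OR NOT x1) OR (NOT x3 IMPLIES x2)   [eliminate IMPLIES]
≡ NOT (NOT x3 OR NOT x1) OR NOT NOT x3 OR x2   [eliminate IMPLIES]
≡ (NOT NOT x3 AND NOT NOT x1) OR NOT NOT x3 OR x2   [De Morgan]
≡ (x3 AND NOT NOT x1) OR NOT NOT x3 OR x2   [double negation]
≡ (x3 AND x1) OR NOT NOT x3 OR x2   [double negation]
≡ (x3 AND x1) OR x3 OR x2   [double negation]
≡ x3 OR x2   [simplify]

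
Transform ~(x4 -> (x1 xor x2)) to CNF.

x4 & (~x1 | x2) & (~x2 | x1)

~(x4 -> (x1 xor x2))
≡ ~(~x4 | (x1 xor x2))   — eliminate ->
≡ ~(~x4 | ((x1 | x2) & ~(x1 & x2)))   — expand xor
≡ ~~x4 & ~((x1 | x2) & ~(x1 & x2))   — De Morgan
≡ x4 & ~((x1 | x2) & ~(x1 & x2))   — double negation
≡ x4 & (~(x1 | x2) | ~~(x1 & x2))   — De Morgan
≡ x4 & ((~x1 & ~x2) | ~~(x1 & x2))   — De Morgan
≡ x4 & ((~x1 & ~x2) | (x1 & x2))   — double negation
≡ x4 & (~x1 | x1) & (~x1 | x2) & (~x2 | x1) & (~x2 | x2)   — distribute | over &
≡ x4 & (~x1 | x2) & (~x2 | x1)   — simplify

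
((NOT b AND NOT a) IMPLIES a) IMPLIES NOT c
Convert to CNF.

((NOT b AND NOT a) IMPLIES a) IMPLIES NOT c
⇔ NOT ((NOT b AND NOT a) IMPLIES a) OR NOT c   — eliminate IMPLIES
⇔ NOT (NOT (NOT b AND NOT a) OR a) OR NOT c   — eliminate IMPLIES
⇔ (NOT NOT (NOT b AND NOT a) AND NOT a) OR NOT c   — De Morgan
⇔ (NOT b AND NOT a AND NOT a) OR NOT c   — double negation
⇔ (NOT b OR NOT c) AND (NOT a OR NOT c) AND (NOT a OR NOT c)   — distribute OR over AND
⇔ (NOT b OR NOT c) AND (NOT a OR NOT c)   — simplify

(NOT b OR NOT c) AND (NOT a OR NOT c)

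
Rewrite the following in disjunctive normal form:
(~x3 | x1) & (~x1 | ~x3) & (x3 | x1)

~x3 & x1

(~x3 | x1) & (~x1 | ~x3) & (x3 | x1)
≡ (~x3 & ~x1 & x3) | (~x3 & ~x1 & x1) | (~x3 & ~x3 & x3) | (~x3 & ~x3 & x1) | (x1 & ~x1 & x3) | (x1 & ~x1 & x1) | (x1 & ~x3 & x3) | (x1 & ~x3 & x1)   [distribute & over |]
≡ ~x3 & x1   [simplify]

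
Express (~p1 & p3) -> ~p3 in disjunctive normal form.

p1 | ~p3

(~p1 & p3) -> ~p3
= ~(~p1 & p3) | ~p3   [eliminate ->]
= ~~p1 | ~p3 | ~p3   [De Morgan]
= p1 | ~p3 | ~p3   [double negation]
= p1 | ~p3   [simplify]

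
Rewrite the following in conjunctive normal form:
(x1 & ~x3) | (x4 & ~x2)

(x1 | x4) & (x1 | ~x2) & (~x3 | x4) & (~x3 | ~x2)

(x1 & ~x3) | (x4 & ~x2)
≡ (x1 | x4) & (x1 | ~x2) & (~x3 | x4) & (~x3 | ~x2)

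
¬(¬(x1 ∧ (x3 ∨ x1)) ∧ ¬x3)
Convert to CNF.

x1 ∨ x3

¬(¬(x1 ∧ (x3 ∨ x1)) ∧ ¬x3)
⇔ ¬¬(x1 ∧ (x3 ∨ x1)) ∨ ¬¬x3
⇔ (x1 ∧ (x3 ∨ x1)) ∨ ¬¬x3
⇔ (x1 ∧ (x3 ∨ x1)) ∨ x3
⇔ (x1 ∨ x3) ∧ (x3 ∨ x1 ∨ x3)
⇔ x1 ∨ x3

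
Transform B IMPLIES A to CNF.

NOT B OR A

B IMPLIES A
≡ NOT B OR A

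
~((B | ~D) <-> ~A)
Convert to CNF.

(B | ~D | ~A) & (A | ~B) & (A | D)

~((B | ~D) <-> ~A)
≡ ~(((B | ~D) -> ~A) & (~A -> (B | ~D)))   [eliminate <->]
≡ ~((~(B | ~D) | ~A) & (~A -> (B | ~D)))   [eliminate ->]
≡ ~((~(B | ~D) | ~A) & (~~A | B | ~D))   [eliminate ->]
≡ ~(~(B | ~D) | ~A) | ~(~~A | B | ~D)   [De Morgan]
≡ (~~(B | ~D) & ~~A) | ~(~~A | B | ~D)   [De Morgan]
≡ ((B | ~D) & ~~A) | ~(~~A | B | ~D)   [double negation]
≡ ((B | ~D) & A) | ~(~~A | B | ~D)   [double negation]
≡ ((B | ~D) & A) | (~~~A & ~B & ~~D)   [De Morgan]
≡ ((B | ~D) & A) | (~A & ~B & ~~D)   [double negation]
≡ ((B | ~D) & A) | (~A & ~B & D)   [double negation]
≡ (B | ~D | ~A) & (B | ~D | ~B) & (B | ~D | D) & (A | ~A) & (A | ~B) & (A | D)   [distribute | over &]
≡ (B | ~D | ~A) & (A | ~B) & (A | D)   [simplify]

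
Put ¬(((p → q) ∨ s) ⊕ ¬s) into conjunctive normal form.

¬(((p → q) ∨ s) ⊕ ¬s)
= ¬(((p → q) ∨ s ∨ ¬s) ∧ ¬(((p → q) ∨ s) ∧ ¬s))   [expand ⊕]
= ¬((¬p ∨ q ∨ s ∨ ¬s) ∧ ¬(((p → q) ∨ s) ∧ ¬s))   [eliminate →]
= ¬((¬p ∨ q ∨ s ∨ ¬s) ∧ ¬((¬p ∨ q ∨ s) ∧ ¬s))   [eliminate →]
= ¬(¬p ∨ q ∨ s ∨ ¬s) ∨ ¬¬((¬p ∨ q ∨ s) ∧ ¬s)   [De Morgan]
= ¬¬p ∧ ¬q ∧ ¬s ∧ ¬¬s ∨ ¬¬((¬p ∨ q ∨ s) ∧ ¬s)   [De Morgan]
= p ∧ ¬q ∧ ¬s ∧ ¬¬s ∨ ¬¬((¬p ∨ q ∨ s) ∧ ¬s)   [double negation]
= p ∧ ¬q ∧ ¬s ∧ s ∨ ¬¬((¬p ∨ q ∨ s) ∧ ¬s)   [double negation]
= p ∧ ¬q ∧ ¬s ∧ s ∨ (¬p ∨ q ∨ s) ∧ ¬s   [double negation]
= (p ∨ ¬p ∨ q ∨ s) ∧ (p ∨ ¬s) ∧ (¬q ∨ ¬p ∨ q ∨ s) ∧ (¬q ∨ ¬s) ∧ (¬s ∨ ¬p ∨ q ∨ s) ∧ (¬s ∨ ¬s) ∧ (s ∨ ¬p ∨ q ∨ s) ∧ (s ∨ ¬s)   [distribute ∨ over ∧]
= ¬s ∧ (s ∨ ¬p ∨ q)   [simplify]

¬s ∧ (s ∨ ¬p ∨ q)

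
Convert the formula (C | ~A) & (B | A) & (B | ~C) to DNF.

(C & B) | (~A & B)

(C | ~A) & (B | A) & (B | ~C)
= (C & B & B) | (C & B & ~C) | (C & A & B) | (C & A & ~C) | (~A & B & B) | (~A & B & ~C) | (~A & A & B) | (~A & A & ~C)   [distribute & over |]
= (C & B) | (~A & B)   [simplify]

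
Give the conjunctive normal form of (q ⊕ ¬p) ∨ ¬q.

(q ⊕ ¬p) ∨ ¬q
= ((q ∨ ¬p) ∧ ¬(q ∧ ¬p)) ∨ ¬q   [expand ⊕]
= ((q ∨ ¬p) ∧ (¬q ∨ ¬¬p)) ∨ ¬q   [De Morgan]
= ((q ∨ ¬p) ∧ (¬q ∨ p)) ∨ ¬q   [double negation]
= (q ∨ ¬p ∨ ¬q) ∧ (¬q ∨ p ∨ ¬q)   [distribute ∨ over ∧]
= ¬q ∨ p   [simplify]

¬q ∨ p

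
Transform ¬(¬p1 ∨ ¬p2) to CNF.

p1 ∧ p2

¬(¬p1 ∨ ¬p2)
≡ ¬¬p1 ∧ ¬¬p2
≡ p1 ∧ ¬¬p2
≡ p1 ∧ p2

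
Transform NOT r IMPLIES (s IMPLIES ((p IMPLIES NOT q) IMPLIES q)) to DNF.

NOT r IMPLIES (s IMPLIES ((p IMPLIES NOT q) IMPLIES q))
≡ NOT NOT r OR (s IMPLIES ((p IMPLIES NOT q) IMPLIES q))   [eliminate IMPLIES]
≡ NOT NOT r OR NOT s OR ((p IMPLIES NOT q) IMPLIES q)   [eliminate IMPLIES]
≡ NOT NOT r OR NOT s OR NOT (p IMPLIES NOT q) OR q   [eliminate IMPLIES]
≡ NOT NOT r OR NOT s OR NOT (NOT p OR NOT q) OR q   [eliminate IMPLIES]
≡ r OR NOT s OR NOT (NOT p OR NOT q) OR q   [double negation]
≡ r OR NOT s OR (NOT NOT p AND NOT NOT q) OR q   [De Morgan]
≡ r OR NOT s OR (p AND NOT NOT q) OR q   [double negation]
≡ r OR NOT s OR (p AND q) OR q   [double negation]
≡ r OR NOT s OR q   [simplify]

r OR NOT s OR q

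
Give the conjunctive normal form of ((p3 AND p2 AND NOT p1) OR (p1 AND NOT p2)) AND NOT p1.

((p3 AND p2 AND NOT p1) OR (p1 AND NOT p2)) AND NOT p1
= (p3 OR p1) AND (p3 OR NOT p2) AND (p2 OR p1) AND (p2 OR NOT p2) AND (NOT p1 OR p1) AND (NOT p1 OR NOT p2) AND NOT p1   (distribute OR over AND)
= (p3 OR p1) AND (p3 OR NOT p2) AND (p2 OR p1) AND NOT p1   (simplify)

(p3 OR p1) AND (p3 OR NOT p2) AND (p2 OR p1) AND NOT p1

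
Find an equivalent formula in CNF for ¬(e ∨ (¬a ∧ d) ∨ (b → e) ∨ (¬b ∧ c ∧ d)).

¬e ∧ (a ∨ ¬d) ∧ b

¬(e ∨ (¬a ∧ d) ∨ (b → e) ∨ (¬b ∧ c ∧ d))
⇔ ¬(e ∨ (¬a ∧ d) ∨ ¬b ∨ e ∨ (¬b ∧ c ∧ d))   [eliminate →]
⇔ ¬e ∧ ¬(¬a ∧ d) ∧ ¬¬b ∧ ¬e ∧ ¬(¬b ∧ c ∧ d)   [De Morgan]
⇔ ¬e ∧ (¬¬a ∨ ¬d) ∧ ¬¬b ∧ ¬e ∧ ¬(¬b ∧ c ∧ d)   [De Morgan]
⇔ ¬e ∧ (a ∨ ¬d) ∧ ¬¬b ∧ ¬e ∧ ¬(¬b ∧ c ∧ d)   [double negation]
⇔ ¬e ∧ (a ∨ ¬d) ∧ b ∧ ¬e ∧ ¬(¬b ∧ c ∧ d)   [double negation]
⇔ ¬e ∧ (a ∨ ¬d) ∧ b ∧ ¬e ∧ (¬¬b ∨ ¬c ∨ ¬d)   [De Morgan]
⇔ ¬e ∧ (a ∨ ¬d) ∧ b ∧ ¬e ∧ (b ∨ ¬c ∨ ¬d)   [double negation]
⇔ ¬e ∧ (a ∨ ¬d) ∧ b   [simplify]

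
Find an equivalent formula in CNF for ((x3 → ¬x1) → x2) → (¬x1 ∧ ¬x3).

((x3 → ¬x1) → x2) → (¬x1 ∧ ¬x3)
⇔ ¬((x3 → ¬x1) → x2) ∨ (¬x1 ∧ ¬x3)   (eliminate →)
⇔ ¬(¬(x3 → ¬x1) ∨ x2) ∨ (¬x1 ∧ ¬x3)   (eliminate →)
⇔ ¬(¬(¬x3 ∨ ¬x1) ∨ x2) ∨ (¬x1 ∧ ¬x3)   (eliminate →)
⇔ (¬¬(¬x3 ∨ ¬x1) ∧ ¬x2) ∨ (¬x1 ∧ ¬x3)   (De Morgan)
⇔ ((¬x3 ∨ ¬x1) ∧ ¬x2) ∨ (¬x1 ∧ ¬x3)   (double negation)
⇔ (¬x3 ∨ ¬x1 ∨ ¬x1) ∧ (¬x3 ∨ ¬x1 ∨ ¬x3) ∧ (¬x2 ∨ ¬x1) ∧ (¬x2 ∨ ¬x3)   (distribute ∨ over ∧)
⇔ (¬x3 ∨ ¬x1) ∧ (¬x2 ∨ ¬x1) ∧ (¬x2 ∨ ¬x3)   (simplify)

(¬x3 ∨ ¬x1) ∧ (¬x2 ∨ ¬x1) ∧ (¬x2 ∨ ¬x3)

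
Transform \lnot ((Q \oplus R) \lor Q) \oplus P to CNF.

(\lnot R \lor Q \lor P) \land (\lnot Q \lor P) \land (Q \lor R \lor \lnot P)

\lnot ((Q \oplus R) \lor Q) \oplus P
≡ (\lnot ((Q \oplus R) \lor Q) \lor P) \land \lnot (\lnot ((Q \oplus R) \lor Q) \land P)   [expand \oplus]
≡ (\lnot (((Q \lor R) \land \lnot (Q \land R)) \lor Q) \lor P) \land \lnot (\lnot ((Q \oplus R) \lor Q) \land P)   [expand \oplus]
≡ (\lnot (((Q \lor R) \land \lnot (Q \land R)) \lor Q) \lor P) \land \lnot (\lnot (((Q \lor R) \land \lnot (Q \land R)) \lor Q) \land P)   [expand \oplus]
≡ ((\lnot ((Q \lor R) \land \lnot (Q \land R)) \land \lnot Q) \lor P) \land \lnot (\lnot (((Q \lor R) \land \lnot (Q \land R)) \lor Q) \land P)   [De Morgan]
≡ (((\lnot (Q \lor R) \lor \lnot \lnot (Q \land R)) \land \lnot Q) \lor P) \land \lnot (\lnot (((Q \lor R) \land \lnot (Q \land R)) \lor Q) \land P)   [De Morgan]
≡ ((((\lnot Q \land \lnot R) \lor \lnot \lnot (Q \land R)) \land \lnot Q) \lor P) \land \lnot (\lnot (((Q \lor R) \land \lnot (Q \land R)) \lor Q) \land P)   [De Morgan]
≡ ((((\lnot Q \land \lnot R) \lor (Q \land R)) \land \lnot Q) \lor P) \land \lnot (\lnot (((Q \lor R) \land \lnot (Q \land R)) \lor Q) \land P)   [double negation]
≡ ((((\lnot Q \land \lnot R) \lor (Q \land R)) \land \lnot Q) \lor P) \land (\lnot \lnot (((Q \lor R) \land \lnot (Q \land R)) \lor Q) \lor \lnot P)   [De Morgan]
≡ ((((\lnot Q \land \lnot R) \lor (Q \land R)) \land \lnot Q) \lor P) \land (((Q \lor R) \land \lnot (Q \land R)) \lor Q \lor \lnot P)   [double negation]
≡ ((((\lnot Q \land \lnot R) \lor (Q \land R)) \land \lnot Q) \lor P) \land (((Q \lor R) \land (\lnot Q \lor \lnot R)) \lor Q \lor \lnot P)   [De Morgan]
≡ (\lnot Q \lor Q \lor P) \land (\lnot Q \lor R \lor P) \land (\lnot R \lor Q \lor P) \land (\lnot R \lor R \lor P) \land (\lnot Q \lor P) \land (Q \lor R \lor Q \lor \lnot P) \land (\lnot Q \lor \lnot R \lor Q \lor \lnot P)   [distribute \lor over \land]
≡ (\lnot R \lor Q \lor P) \land (\lnot Q \lor P) \land (Q \lor R \lor \lnot P)   [simplify]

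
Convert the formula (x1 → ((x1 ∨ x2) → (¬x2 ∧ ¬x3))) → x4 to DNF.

(x1 ∧ x2) ∨ (x1 ∧ x3) ∨ x4

(x1 → ((x1 ∨ x2) → (¬x2 ∧ ¬x3))) → x4
≡ ¬(x1 → ((x1 ∨ x2) → (¬x2 ∧ ¬x3))) ∨ x4   [eliminate →]
≡ ¬(¬x1 ∨ ((x1 ∨ x2) → (¬x2 ∧ ¬x3))) ∨ x4   [eliminate →]
≡ ¬(¬x1 ∨ ¬(x1 ∨ x2) ∨ (¬x2 ∧ ¬x3)) ∨ x4   [eliminate →]
≡ (¬¬x1 ∧ ¬¬(x1 ∨ x2) ∧ ¬(¬x2 ∧ ¬x3)) ∨ x4   [De Morgan]
≡ (x1 ∧ ¬¬(x1 ∨ x2) ∧ ¬(¬x2 ∧ ¬x3)) ∨ x4   [double negation]
≡ (x1 ∧ (x1 ∨ x2) ∧ ¬(¬x2 ∧ ¬x3)) ∨ x4   [double negation]
≡ (x1 ∧ (x1 ∨ x2) ∧ (¬¬x2 ∨ ¬¬x3)) ∨ x4   [De Morgan]
≡ (x1 ∧ (x1 ∨ x2) ∧ (x2 ∨ ¬¬x3)) ∨ x4   [double negation]
≡ (x1 ∧ (x1 ∨ x2) ∧ (x2 ∨ x3)) ∨ x4   [double negation]
≡ (x1 ∧ x1 ∧ x2) ∨ (x1 ∧ x1 ∧ x3) ∨ (x1 ∧ x2 ∧ x2) ∨ (x1 ∧ x2 ∧ x3) ∨ x4   [distribute ∧ over ∨]
≡ (x1 ∧ x2) ∨ (x1 ∧ x3) ∨ x4   [simplify]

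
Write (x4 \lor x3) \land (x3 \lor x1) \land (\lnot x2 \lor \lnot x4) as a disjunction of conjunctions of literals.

(x4 \lor x3) \land (x3 \lor x1) \land (\lnot x2 \lor \lnot x4)
= (x4 \land x3 \land \lnot x2) \lor (x4 \land x3 \land \lnot x4) \lor (x4 \land x1 \land \lnot x2) \lor (x4 \land x1 \land \lnot x4) \lor (x3 \land x3 \land \lnot x2) \lor (x3 \land x3 \land \lnot x4) \lor (x3 \land x1 \land \lnot x2) \lor (x3 \land x1 \land \lnot x4)   [distribute \land over \lor]
= (x4 \land x1 \land \lnot x2) \lor (x3 \land \lnot x2) \lor (x3 \land \lnot x4)   [simplify]

(x4 \land x1 \land \lnot x2) \lor (x3 \land \lnot x2) \lor (x3 \land \lnot x4)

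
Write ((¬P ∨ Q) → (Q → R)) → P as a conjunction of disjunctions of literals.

(Q ∨ P) ∧ (¬R ∨ P)

((¬P ∨ Q) → (Q → R)) → P
⇔ ¬((¬P ∨ Q) → (Q → R)) ∨ P   (eliminate →)
⇔ ¬(¬(¬P ∨ Q) ∨ (Q → R)) ∨ P   (eliminate →)
⇔ ¬(¬(¬P ∨ Q) ∨ ¬Q ∨ R) ∨ P   (eliminate →)
⇔ (¬¬(¬P ∨ Q) ∧ ¬¬Q ∧ ¬R) ∨ P   (De Morgan)
⇔ ((¬P ∨ Q) ∧ ¬¬Q ∧ ¬R) ∨ P   (double negation)
⇔ ((¬P ∨ Q) ∧ Q ∧ ¬R) ∨ P   (double negation)
⇔ (¬P ∨ Q ∨ P) ∧ (Q ∨ P) ∧ (¬R ∨ P)   (distribute ∨ over ∧)
⇔ (Q ∨ P) ∧ (¬R ∨ P)   (simplify)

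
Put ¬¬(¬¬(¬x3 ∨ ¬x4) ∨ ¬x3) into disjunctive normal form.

¬¬(¬¬(¬x3 ∨ ¬x4) ∨ ¬x3)
≡ ¬¬(¬x3 ∨ ¬x4) ∨ ¬x3   — double negation
≡ ¬x3 ∨ ¬x4 ∨ ¬x3   — double negation
≡ ¬x3 ∨ ¬x4   — simplify

¬x3 ∨ ¬x4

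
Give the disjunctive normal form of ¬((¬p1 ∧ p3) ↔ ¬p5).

¬((¬p1 ∧ p3) ↔ ¬p5)
≡ ¬(((¬p1 ∧ p3) → ¬p5) ∧ (¬p5 → (¬p1 ∧ p3)))   [eliminate ↔]
≡ ¬((¬(¬p1 ∧ p3) ∨ ¬p5) ∧ (¬p5 → (¬p1 ∧ p3)))   [eliminate →]
≡ ¬((¬(¬p1 ∧ p3) ∨ ¬p5) ∧ (¬¬p5 ∨ (¬p1 ∧ p3)))   [eliminate →]
≡ ¬(¬(¬p1 ∧ p3) ∨ ¬p5) ∨ ¬(¬¬p5 ∨ (¬p1 ∧ p3))   [De Morgan]
≡ (¬¬(¬p1 ∧ p3) ∧ ¬¬p5) ∨ ¬(¬¬p5 ∨ (¬p1 ∧ p3))   [De Morgan]
≡ (¬p1 ∧ p3 ∧ ¬¬p5) ∨ ¬(¬¬p5 ∨ (¬p1 ∧ p3))   [double negation]
≡ (¬p1 ∧ p3 ∧ p5) ∨ ¬(¬¬p5 ∨ (¬p1 ∧ p3))   [double negation]
≡ (¬p1 ∧ p3 ∧ p5) ∨ (¬¬¬p5 ∧ ¬(¬p1 ∧ p3))   [De Morgan]
≡ (¬p1 ∧ p3 ∧ p5) ∨ (¬p5 ∧ ¬(¬p1 ∧ p3))   [double negation]
≡ (¬p1 ∧ p3 ∧ p5) ∨ (¬p5 ∧ (¬¬p1 ∨ ¬p3))   [De Morgan]
≡ (¬p1 ∧ p3 ∧ p5) ∨ (¬p5 ∧ (p1 ∨ ¬p3))   [double negation]
≡ (¬p1 ∧ p3 ∧ p5) ∨ (¬p5 ∧ p1) ∨ (¬p5 ∧ ¬p3)   [distribute ∧ over ∨]

(¬p1 ∧ p3 ∧ p5) ∨ (¬p5 ∧ p1) ∨ (¬p5 ∧ ¬p3)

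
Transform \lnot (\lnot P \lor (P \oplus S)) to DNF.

P \land S

\lnot (\lnot P \lor (P \oplus S))
= \lnot (\lnot P \lor (P \land \lnot S) \lor (\lnot P \land S))   [expand \oplus]
= \lnot \lnot P \land \lnot (P \land \lnot S) \land \lnot (\lnot P \land S)   [De Morgan]
= P \land \lnot (P \land \lnot S) \land \lnot (\lnot P \land S)   [double negation]
= P \land (\lnot P \lor \lnot \lnot S) \land \lnot (\lnot P \land S)   [De Morgan]
= P \land (\lnot P \lor S) \land \lnot (\lnot P \land S)   [double negation]
= P \land (\lnot P \lor S) \land (\lnot \lnot P \lor \lnot S)   [De Morgan]
= P \land (\lnot P \lor S) \land (P \lor \lnot S)   [double negation]
= (P \land \lnot P \land P) \lor (P \land \lnot P \land \lnot S) \lor (P \land S \land P) \lor (P \land S \land \lnot S)   [distribute \land over \lor]
= P \land S   [simplify]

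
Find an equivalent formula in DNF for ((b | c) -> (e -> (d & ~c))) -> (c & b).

(b & e & ~d) | (c & e) | (c & b)

((b | c) -> (e -> (d & ~c))) -> (c & b)
= ~((b | c) -> (e -> (d & ~c))) | (c & b)   — eliminate ->
= ~(~(b | c) | (e -> (d & ~c))) | (c & b)   — eliminate ->
= ~(~(b | c) | ~e | (d & ~c)) | (c & b)   — eliminate ->
= (~~(b | c) & ~~e & ~(d & ~c)) | (c & b)   — De Morgan
= ((b | c) & ~~e & ~(d & ~c)) | (c & b)   — double negation
= ((b | c) & e & ~(d & ~c)) | (c & b)   — double negation
= ((b | c) & e & (~d | ~~c)) | (c & b)   — De Morgan
= ((b | c) & e & (~d | c)) | (c & b)   — double negation
= (b & e & ~d) | (b & e & c) | (c & e & ~d) | (c & e & c) | (c & b)   — distribute & over |
= (b & e & ~d) | (c & e) | (c & b)   — simplify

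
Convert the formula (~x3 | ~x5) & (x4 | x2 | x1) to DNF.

(~x3 | ~x5) & (x4 | x2 | x1)
⇔ (~x3 & x4) | (~x3 & x2) | (~x3 & x1) | (~x5 & x4) | (~x5 & x2) | (~x5 & x1)   [distribute & over |]

(~x3 & x4) | (~x3 & x2) | (~x3 & x1) | (~x5 & x4) | (~x5 & x2) | (~x5 & x1)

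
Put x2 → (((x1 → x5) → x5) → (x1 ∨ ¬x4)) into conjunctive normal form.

x2 → (((x1 → x5) → x5) → (x1 ∨ ¬x4))
= ¬x2 ∨ (((x1 → x5) → x5) → (x1 ∨ ¬x4))   (eliminate →)
= ¬x2 ∨ ¬((x1 → x5) → x5) ∨ x1 ∨ ¬x4   (eliminate →)
= ¬x2 ∨ ¬(¬(x1 → x5) ∨ x5) ∨ x1 ∨ ¬x4   (eliminate →)
= ¬x2 ∨ ¬(¬(¬x1 ∨ x5) ∨ x5) ∨ x1 ∨ ¬x4   (eliminate →)
= ¬x2 ∨ (¬¬(¬x1 ∨ x5) ∧ ¬x5) ∨ x1 ∨ ¬x4   (De Morgan)
= ¬x2 ∨ ((¬x1 ∨ x5) ∧ ¬x5) ∨ x1 ∨ ¬x4   (double negation)
= (¬x2 ∨ ¬x1 ∨ x5 ∨ x1 ∨ ¬x4) ∧ (¬x2 ∨ ¬x5 ∨ x1 ∨ ¬x4)   (distribute ∨ over ∧)
= ¬x2 ∨ ¬x5 ∨ x1 ∨ ¬x4   (simplify)

¬x2 ∨ ¬x5 ∨ x1 ∨ ¬x4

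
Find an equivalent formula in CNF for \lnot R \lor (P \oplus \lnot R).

\lnot R \lor P

\lnot R \lor (P \oplus \lnot R)
⇔ \lnot R \lor ((P \lor \lnot R) \land \lnot (P \land \lnot R))   (expand \oplus)
⇔ \lnot R \lor ((P \lor \lnot R) \land (\lnot P \lor \lnot \lnot R))   (De Morgan)
⇔ \lnot R \lor ((P \lor \lnot R) \land (\lnot P \lor R))   (double negation)
⇔ (\lnot R \lor P \lor \lnot R) \land (\lnot R \lor \lnot P \lor R)   (distribute \lor over \land)
⇔ \lnot R \lor P   (simplify)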